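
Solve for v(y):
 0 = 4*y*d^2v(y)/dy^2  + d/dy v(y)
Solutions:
 v(y) = C1 + C2*y^(3/4)


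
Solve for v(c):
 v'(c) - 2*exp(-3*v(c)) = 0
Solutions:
 v(c) = log(C1 + 6*c)/3
 v(c) = log((-3^(1/3) - 3^(5/6)*I)*(C1 + 2*c)^(1/3)/2)
 v(c) = log((-3^(1/3) + 3^(5/6)*I)*(C1 + 2*c)^(1/3)/2)


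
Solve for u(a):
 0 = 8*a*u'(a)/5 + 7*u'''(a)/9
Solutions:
 u(a) = C1 + Integral(C2*airyai(-2*105^(2/3)*a/35) + C3*airybi(-2*105^(2/3)*a/35), a)


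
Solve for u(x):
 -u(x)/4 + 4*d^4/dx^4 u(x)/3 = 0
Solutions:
 u(x) = C1*exp(-3^(1/4)*x/2) + C2*exp(3^(1/4)*x/2) + C3*sin(3^(1/4)*x/2) + C4*cos(3^(1/4)*x/2)


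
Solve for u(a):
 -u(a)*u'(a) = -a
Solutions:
 u(a) = -sqrt(C1 + a^2)
 u(a) = sqrt(C1 + a^2)


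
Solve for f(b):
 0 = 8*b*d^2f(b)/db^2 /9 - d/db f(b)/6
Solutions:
 f(b) = C1 + C2*b^(19/16)


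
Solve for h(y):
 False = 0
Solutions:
 h(y) = C1 + 3*y*asin(4*y)/4 + zoo*y + 3*sqrt(1 - 16*y^2)/16


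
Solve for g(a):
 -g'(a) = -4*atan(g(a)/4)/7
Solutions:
 Integral(1/atan(_y/4), (_y, g(a))) = C1 + 4*a/7


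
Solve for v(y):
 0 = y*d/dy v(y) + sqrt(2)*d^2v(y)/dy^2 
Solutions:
 v(y) = C1 + C2*erf(2^(1/4)*y/2)


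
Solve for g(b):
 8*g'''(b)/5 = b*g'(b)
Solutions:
 g(b) = C1 + Integral(C2*airyai(5^(1/3)*b/2) + C3*airybi(5^(1/3)*b/2), b)


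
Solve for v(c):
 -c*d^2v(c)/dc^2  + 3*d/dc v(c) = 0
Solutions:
 v(c) = C1 + C2*c^4


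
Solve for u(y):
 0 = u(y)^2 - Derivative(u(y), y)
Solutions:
 u(y) = -1/(C1 + y)


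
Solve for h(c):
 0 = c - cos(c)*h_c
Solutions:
 h(c) = C1 + Integral(c/cos(c), c)


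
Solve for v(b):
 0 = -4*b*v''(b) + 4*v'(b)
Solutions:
 v(b) = C1 + C2*b^2


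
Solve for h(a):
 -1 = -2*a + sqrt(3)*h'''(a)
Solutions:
 h(a) = C1 + C2*a + C3*a^2 + sqrt(3)*a^4/36 - sqrt(3)*a^3/18


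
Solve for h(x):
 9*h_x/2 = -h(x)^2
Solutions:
 h(x) = 9/(C1 + 2*x)


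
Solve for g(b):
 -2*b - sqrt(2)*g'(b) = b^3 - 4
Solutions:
 g(b) = C1 - sqrt(2)*b^4/8 - sqrt(2)*b^2/2 + 2*sqrt(2)*b


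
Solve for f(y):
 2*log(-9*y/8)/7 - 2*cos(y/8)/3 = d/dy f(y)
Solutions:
 f(y) = C1 + 2*y*log(-y)/7 - 6*y*log(2)/7 - 2*y/7 + 4*y*log(3)/7 - 16*sin(y/8)/3


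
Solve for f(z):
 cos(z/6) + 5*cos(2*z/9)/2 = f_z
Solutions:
 f(z) = C1 + 6*sin(z/6) + 45*sin(2*z/9)/4


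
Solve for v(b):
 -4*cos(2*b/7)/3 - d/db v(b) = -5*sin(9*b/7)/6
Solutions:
 v(b) = C1 - 14*sin(2*b/7)/3 - 35*cos(9*b/7)/54


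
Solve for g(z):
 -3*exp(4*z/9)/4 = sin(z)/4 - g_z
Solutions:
 g(z) = C1 + 27*exp(4*z/9)/16 - cos(z)/4


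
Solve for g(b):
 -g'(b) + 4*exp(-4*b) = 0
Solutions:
 g(b) = C1 - exp(-4*b)


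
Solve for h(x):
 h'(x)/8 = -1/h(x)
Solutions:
 h(x) = -sqrt(C1 - 16*x)
 h(x) = sqrt(C1 - 16*x)


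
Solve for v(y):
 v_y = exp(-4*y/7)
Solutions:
 v(y) = C1 - 7*exp(-4*y/7)/4


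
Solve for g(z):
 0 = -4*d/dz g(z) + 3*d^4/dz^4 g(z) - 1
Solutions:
 g(z) = C1 + C4*exp(6^(2/3)*z/3) - z/4 + (C2*sin(2^(2/3)*3^(1/6)*z/2) + C3*cos(2^(2/3)*3^(1/6)*z/2))*exp(-6^(2/3)*z/6)


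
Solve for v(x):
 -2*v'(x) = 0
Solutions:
 v(x) = C1


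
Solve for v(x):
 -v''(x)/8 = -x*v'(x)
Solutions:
 v(x) = C1 + C2*erfi(2*x)


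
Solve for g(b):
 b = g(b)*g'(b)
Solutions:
 g(b) = -sqrt(C1 + b^2)
 g(b) = sqrt(C1 + b^2)


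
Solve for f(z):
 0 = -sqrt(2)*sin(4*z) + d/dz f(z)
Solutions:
 f(z) = C1 - sqrt(2)*cos(4*z)/4


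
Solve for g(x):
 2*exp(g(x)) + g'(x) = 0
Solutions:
 g(x) = log(1/(C1 + 2*x))


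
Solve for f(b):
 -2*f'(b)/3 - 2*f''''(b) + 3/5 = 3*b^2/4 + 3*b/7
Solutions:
 f(b) = C1 + C4*exp(-3^(2/3)*b/3) - 3*b^3/8 - 9*b^2/28 + 9*b/10 + (C2*sin(3^(1/6)*b/2) + C3*cos(3^(1/6)*b/2))*exp(3^(2/3)*b/6)


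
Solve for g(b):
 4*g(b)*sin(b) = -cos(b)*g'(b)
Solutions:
 g(b) = C1*cos(b)^4


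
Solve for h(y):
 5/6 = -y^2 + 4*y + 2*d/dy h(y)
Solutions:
 h(y) = C1 + y^3/6 - y^2 + 5*y/12


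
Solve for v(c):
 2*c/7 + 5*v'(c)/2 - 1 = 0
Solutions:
 v(c) = C1 - 2*c^2/35 + 2*c/5


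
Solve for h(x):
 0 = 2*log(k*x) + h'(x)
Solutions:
 h(x) = C1 - 2*x*log(k*x) + 2*x


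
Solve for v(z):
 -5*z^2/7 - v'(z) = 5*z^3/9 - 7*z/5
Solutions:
 v(z) = C1 - 5*z^4/36 - 5*z^3/21 + 7*z^2/10


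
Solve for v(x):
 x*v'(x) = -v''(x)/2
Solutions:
 v(x) = C1 + C2*erf(x)


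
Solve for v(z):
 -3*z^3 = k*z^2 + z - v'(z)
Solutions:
 v(z) = C1 + k*z^3/3 + 3*z^4/4 + z^2/2


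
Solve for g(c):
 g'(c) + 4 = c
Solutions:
 g(c) = C1 + c^2/2 - 4*c


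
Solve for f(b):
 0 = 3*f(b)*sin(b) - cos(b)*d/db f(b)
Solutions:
 f(b) = C1/cos(b)^3


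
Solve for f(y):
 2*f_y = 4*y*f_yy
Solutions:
 f(y) = C1 + C2*y^(3/2)


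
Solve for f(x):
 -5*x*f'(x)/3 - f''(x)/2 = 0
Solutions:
 f(x) = C1 + C2*erf(sqrt(15)*x/3)


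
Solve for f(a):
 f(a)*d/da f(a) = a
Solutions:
 f(a) = -sqrt(C1 + a^2)
 f(a) = sqrt(C1 + a^2)


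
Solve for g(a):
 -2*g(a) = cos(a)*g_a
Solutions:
 g(a) = C1*(sin(a) - 1)/(sin(a) + 1)


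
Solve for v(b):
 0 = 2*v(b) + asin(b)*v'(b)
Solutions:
 v(b) = C1*exp(-2*Integral(1/asin(b), b))


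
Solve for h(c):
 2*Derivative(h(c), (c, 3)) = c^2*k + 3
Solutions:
 h(c) = C1 + C2*c + C3*c^2 + c^5*k/120 + c^3/4


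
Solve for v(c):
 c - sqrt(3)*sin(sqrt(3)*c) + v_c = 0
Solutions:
 v(c) = C1 - c^2/2 - cos(sqrt(3)*c)


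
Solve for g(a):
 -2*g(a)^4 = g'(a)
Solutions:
 g(a) = (-3^(2/3) - 3*3^(1/6)*I)*(1/(C1 + 2*a))^(1/3)/6
 g(a) = (-3^(2/3) + 3*3^(1/6)*I)*(1/(C1 + 2*a))^(1/3)/6
 g(a) = (1/(C1 + 6*a))^(1/3)


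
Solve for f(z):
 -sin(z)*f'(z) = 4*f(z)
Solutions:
 f(z) = C1*(cos(z)^2 + 2*cos(z) + 1)/(cos(z)^2 - 2*cos(z) + 1)


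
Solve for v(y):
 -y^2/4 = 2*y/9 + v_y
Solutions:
 v(y) = C1 - y^3/12 - y^2/9


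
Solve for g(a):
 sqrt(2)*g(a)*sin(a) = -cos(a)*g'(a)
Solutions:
 g(a) = C1*cos(a)^(sqrt(2))


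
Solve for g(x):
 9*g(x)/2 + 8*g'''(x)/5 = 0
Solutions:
 g(x) = C3*exp(x*(-2^(2/3)*45^(1/3) + 3*5^(1/3)*6^(2/3))/16)*sin(3*2^(2/3)*3^(1/6)*5^(1/3)*x/8) + C4*exp(x*(-2^(2/3)*45^(1/3) + 3*5^(1/3)*6^(2/3))/16)*cos(3*2^(2/3)*3^(1/6)*5^(1/3)*x/8) + C5*exp(-x*(2^(2/3)*45^(1/3) + 3*5^(1/3)*6^(2/3))/16) + (C1*sin(3*2^(2/3)*3^(1/6)*5^(1/3)*x/8) + C2*cos(3*2^(2/3)*3^(1/6)*5^(1/3)*x/8))*exp(2^(2/3)*45^(1/3)*x/8)


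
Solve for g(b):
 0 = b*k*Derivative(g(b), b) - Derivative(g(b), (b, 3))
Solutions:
 g(b) = C1 + Integral(C2*airyai(b*k^(1/3)) + C3*airybi(b*k^(1/3)), b)


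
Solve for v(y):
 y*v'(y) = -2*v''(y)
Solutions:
 v(y) = C1 + C2*erf(y/2)


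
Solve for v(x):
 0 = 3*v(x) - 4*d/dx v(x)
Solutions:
 v(x) = C1*exp(3*x/4)


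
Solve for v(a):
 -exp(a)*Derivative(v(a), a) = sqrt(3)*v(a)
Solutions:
 v(a) = C1*exp(sqrt(3)*exp(-a))


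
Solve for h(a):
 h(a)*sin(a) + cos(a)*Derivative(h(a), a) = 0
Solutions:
 h(a) = C1*cos(a)


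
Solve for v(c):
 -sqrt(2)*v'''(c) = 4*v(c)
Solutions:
 v(c) = C3*exp(-sqrt(2)*c) + (C1*sin(sqrt(6)*c/2) + C2*cos(sqrt(6)*c/2))*exp(sqrt(2)*c/2)


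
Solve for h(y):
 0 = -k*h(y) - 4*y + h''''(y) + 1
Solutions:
 h(y) = C1*exp(-k^(1/4)*y) + C2*exp(k^(1/4)*y) + C3*exp(-I*k^(1/4)*y) + C4*exp(I*k^(1/4)*y) - 4*y/k + 1/k


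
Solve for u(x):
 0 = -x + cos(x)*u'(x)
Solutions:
 u(x) = C1 + Integral(x/cos(x), x)


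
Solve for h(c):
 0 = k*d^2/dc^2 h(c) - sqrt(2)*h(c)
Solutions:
 h(c) = C1*exp(-2^(1/4)*c*sqrt(1/k)) + C2*exp(2^(1/4)*c*sqrt(1/k))


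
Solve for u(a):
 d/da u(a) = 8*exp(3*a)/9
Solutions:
 u(a) = C1 + 8*exp(3*a)/27


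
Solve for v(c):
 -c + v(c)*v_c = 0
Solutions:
 v(c) = -sqrt(C1 + c^2)
 v(c) = sqrt(C1 + c^2)


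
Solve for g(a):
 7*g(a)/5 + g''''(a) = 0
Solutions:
 g(a) = (C1*sin(sqrt(2)*5^(3/4)*7^(1/4)*a/10) + C2*cos(sqrt(2)*5^(3/4)*7^(1/4)*a/10))*exp(-sqrt(2)*5^(3/4)*7^(1/4)*a/10) + (C3*sin(sqrt(2)*5^(3/4)*7^(1/4)*a/10) + C4*cos(sqrt(2)*5^(3/4)*7^(1/4)*a/10))*exp(sqrt(2)*5^(3/4)*7^(1/4)*a/10)


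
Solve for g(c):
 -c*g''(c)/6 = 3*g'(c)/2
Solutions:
 g(c) = C1 + C2/c^8


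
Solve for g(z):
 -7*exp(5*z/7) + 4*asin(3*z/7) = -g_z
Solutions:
 g(z) = C1 - 4*z*asin(3*z/7) - 4*sqrt(49 - 9*z^2)/3 + 49*exp(5*z/7)/5


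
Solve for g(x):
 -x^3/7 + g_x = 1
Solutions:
 g(x) = C1 + x^4/28 + x


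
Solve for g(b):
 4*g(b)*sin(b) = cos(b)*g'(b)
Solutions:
 g(b) = C1/cos(b)^4


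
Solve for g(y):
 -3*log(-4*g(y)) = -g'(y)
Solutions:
 -Integral(1/(log(-_y) + 2*log(2)), (_y, g(y)))/3 = C1 - y


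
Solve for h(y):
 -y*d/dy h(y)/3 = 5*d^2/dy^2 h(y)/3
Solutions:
 h(y) = C1 + C2*erf(sqrt(10)*y/10)


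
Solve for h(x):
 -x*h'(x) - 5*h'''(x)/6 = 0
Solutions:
 h(x) = C1 + Integral(C2*airyai(-5^(2/3)*6^(1/3)*x/5) + C3*airybi(-5^(2/3)*6^(1/3)*x/5), x)


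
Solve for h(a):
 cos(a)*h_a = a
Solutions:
 h(a) = C1 + Integral(a/cos(a), a)


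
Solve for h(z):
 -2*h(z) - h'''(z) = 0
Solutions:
 h(z) = C3*exp(-2^(1/3)*z) + (C1*sin(2^(1/3)*sqrt(3)*z/2) + C2*cos(2^(1/3)*sqrt(3)*z/2))*exp(2^(1/3)*z/2)


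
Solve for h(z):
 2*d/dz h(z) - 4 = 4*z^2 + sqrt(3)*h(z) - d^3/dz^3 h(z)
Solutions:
 h(z) = C1*exp(-2^(1/3)*sqrt(3)*z*(-4/(9 + sqrt(113))^(1/3) + 2^(1/3)*(9 + sqrt(113))^(1/3))/12)*sin(2^(1/3)*z*((9 + sqrt(113))^(-1/3) + 2^(1/3)*(9 + sqrt(113))^(1/3)/4)) + C2*exp(-2^(1/3)*sqrt(3)*z*(-4/(9 + sqrt(113))^(1/3) + 2^(1/3)*(9 + sqrt(113))^(1/3))/12)*cos(2^(1/3)*z*((9 + sqrt(113))^(-1/3) + 2^(1/3)*(9 + sqrt(113))^(1/3)/4)) + C3*exp(2^(1/3)*sqrt(3)*z*(-4/(9 + sqrt(113))^(1/3) + 2^(1/3)*(9 + sqrt(113))^(1/3))/6) - 4*sqrt(3)*z^2/3 - 16*z/3 - 44*sqrt(3)/9


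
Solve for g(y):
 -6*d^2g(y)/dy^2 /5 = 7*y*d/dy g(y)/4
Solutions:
 g(y) = C1 + C2*erf(sqrt(105)*y/12)


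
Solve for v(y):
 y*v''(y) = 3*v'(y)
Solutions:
 v(y) = C1 + C2*y^4


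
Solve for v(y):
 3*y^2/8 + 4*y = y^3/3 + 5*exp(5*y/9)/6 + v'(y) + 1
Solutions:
 v(y) = C1 - y^4/12 + y^3/8 + 2*y^2 - y - 3*exp(5*y/9)/2


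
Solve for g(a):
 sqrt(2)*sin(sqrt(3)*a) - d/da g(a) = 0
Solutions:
 g(a) = C1 - sqrt(6)*cos(sqrt(3)*a)/3


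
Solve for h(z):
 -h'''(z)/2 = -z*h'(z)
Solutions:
 h(z) = C1 + Integral(C2*airyai(2^(1/3)*z) + C3*airybi(2^(1/3)*z), z)


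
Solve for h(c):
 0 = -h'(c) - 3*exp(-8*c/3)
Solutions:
 h(c) = C1 + 9*exp(-8*c/3)/8


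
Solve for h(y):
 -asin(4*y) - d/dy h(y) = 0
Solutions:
 h(y) = C1 - y*asin(4*y) - sqrt(1 - 16*y^2)/4


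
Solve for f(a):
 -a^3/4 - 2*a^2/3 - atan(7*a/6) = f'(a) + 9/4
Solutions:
 f(a) = C1 - a^4/16 - 2*a^3/9 - a*atan(7*a/6) - 9*a/4 + 3*log(49*a^2 + 36)/7


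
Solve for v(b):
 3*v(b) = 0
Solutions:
 v(b) = 0


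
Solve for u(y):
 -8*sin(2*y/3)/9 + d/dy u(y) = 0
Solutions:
 u(y) = C1 - 4*cos(2*y/3)/3


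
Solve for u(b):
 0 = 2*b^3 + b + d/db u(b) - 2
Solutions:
 u(b) = C1 - b^4/2 - b^2/2 + 2*b


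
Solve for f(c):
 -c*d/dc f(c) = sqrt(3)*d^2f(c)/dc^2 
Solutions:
 f(c) = C1 + C2*erf(sqrt(2)*3^(3/4)*c/6)


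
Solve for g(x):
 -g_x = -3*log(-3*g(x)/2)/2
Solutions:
 -2*Integral(1/(log(-_y) - log(2) + log(3)), (_y, g(x)))/3 = C1 - x


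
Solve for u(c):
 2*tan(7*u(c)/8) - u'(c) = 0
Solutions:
 u(c) = -8*asin(C1*exp(7*c/4))/7 + 8*pi/7
 u(c) = 8*asin(C1*exp(7*c/4))/7


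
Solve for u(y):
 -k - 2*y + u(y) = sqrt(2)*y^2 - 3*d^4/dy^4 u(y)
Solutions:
 u(y) = k + sqrt(2)*y^2 + 2*y + (C1*sin(sqrt(2)*3^(3/4)*y/6) + C2*cos(sqrt(2)*3^(3/4)*y/6))*exp(-sqrt(2)*3^(3/4)*y/6) + (C3*sin(sqrt(2)*3^(3/4)*y/6) + C4*cos(sqrt(2)*3^(3/4)*y/6))*exp(sqrt(2)*3^(3/4)*y/6)


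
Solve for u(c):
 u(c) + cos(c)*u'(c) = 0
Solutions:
 u(c) = C1*sqrt(sin(c) - 1)/sqrt(sin(c) + 1)


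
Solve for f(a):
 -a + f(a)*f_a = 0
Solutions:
 f(a) = -sqrt(C1 + a^2)
 f(a) = sqrt(C1 + a^2)


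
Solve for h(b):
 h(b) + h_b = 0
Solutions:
 h(b) = C1*exp(-b)


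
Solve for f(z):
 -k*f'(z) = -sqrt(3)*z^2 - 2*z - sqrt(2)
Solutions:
 f(z) = C1 + sqrt(3)*z^3/(3*k) + z^2/k + sqrt(2)*z/k


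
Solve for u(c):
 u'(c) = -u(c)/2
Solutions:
 u(c) = C1*exp(-c/2)


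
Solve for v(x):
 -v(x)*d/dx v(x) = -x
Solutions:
 v(x) = -sqrt(C1 + x^2)
 v(x) = sqrt(C1 + x^2)


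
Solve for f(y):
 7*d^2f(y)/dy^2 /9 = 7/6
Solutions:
 f(y) = C1 + C2*y + 3*y^2/4


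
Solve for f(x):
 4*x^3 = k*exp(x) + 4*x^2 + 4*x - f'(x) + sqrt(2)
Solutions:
 f(x) = C1 + k*exp(x) - x^4 + 4*x^3/3 + 2*x^2 + sqrt(2)*x


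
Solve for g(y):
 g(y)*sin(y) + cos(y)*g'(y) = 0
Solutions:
 g(y) = C1*cos(y)


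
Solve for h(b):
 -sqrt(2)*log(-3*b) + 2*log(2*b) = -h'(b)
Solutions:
 h(b) = C1 - b*(2 - sqrt(2))*log(b) + b*(-sqrt(2) - 2*log(2) + sqrt(2)*log(3) + 2 + sqrt(2)*I*pi)


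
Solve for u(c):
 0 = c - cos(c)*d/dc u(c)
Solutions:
 u(c) = C1 + Integral(c/cos(c), c)


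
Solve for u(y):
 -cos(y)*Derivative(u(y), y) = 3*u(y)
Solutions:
 u(y) = C1*(sin(y) - 1)^(3/2)/(sin(y) + 1)^(3/2)


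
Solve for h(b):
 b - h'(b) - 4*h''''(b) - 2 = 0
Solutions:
 h(b) = C1 + C4*exp(-2^(1/3)*b/2) + b^2/2 - 2*b + (C2*sin(2^(1/3)*sqrt(3)*b/4) + C3*cos(2^(1/3)*sqrt(3)*b/4))*exp(2^(1/3)*b/4)


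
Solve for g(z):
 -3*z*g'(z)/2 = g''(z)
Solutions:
 g(z) = C1 + C2*erf(sqrt(3)*z/2)


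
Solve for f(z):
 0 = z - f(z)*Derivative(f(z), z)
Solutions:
 f(z) = -sqrt(C1 + z^2)
 f(z) = sqrt(C1 + z^2)


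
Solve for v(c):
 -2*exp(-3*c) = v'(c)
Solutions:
 v(c) = C1 + 2*exp(-3*c)/3


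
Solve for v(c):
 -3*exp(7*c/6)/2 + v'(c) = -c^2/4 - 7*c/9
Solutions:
 v(c) = C1 - c^3/12 - 7*c^2/18 + 9*exp(7*c/6)/7


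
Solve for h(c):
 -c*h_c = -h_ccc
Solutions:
 h(c) = C1 + Integral(C2*airyai(c) + C3*airybi(c), c)


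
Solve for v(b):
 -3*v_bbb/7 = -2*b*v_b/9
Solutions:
 v(b) = C1 + Integral(C2*airyai(14^(1/3)*b/3) + C3*airybi(14^(1/3)*b/3), b)


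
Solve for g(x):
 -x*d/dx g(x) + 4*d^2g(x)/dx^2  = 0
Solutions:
 g(x) = C1 + C2*erfi(sqrt(2)*x/4)


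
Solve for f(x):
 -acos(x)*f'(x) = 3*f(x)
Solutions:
 f(x) = C1*exp(-3*Integral(1/acos(x), x))


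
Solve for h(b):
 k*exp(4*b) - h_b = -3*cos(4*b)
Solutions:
 h(b) = C1 + k*exp(4*b)/4 + 3*sin(4*b)/4


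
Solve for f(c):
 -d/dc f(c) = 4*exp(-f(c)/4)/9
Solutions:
 f(c) = 4*log(C1 - c/9)


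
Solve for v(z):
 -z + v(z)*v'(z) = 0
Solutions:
 v(z) = -sqrt(C1 + z^2)
 v(z) = sqrt(C1 + z^2)


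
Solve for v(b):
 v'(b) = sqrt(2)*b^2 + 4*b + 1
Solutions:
 v(b) = C1 + sqrt(2)*b^3/3 + 2*b^2 + b


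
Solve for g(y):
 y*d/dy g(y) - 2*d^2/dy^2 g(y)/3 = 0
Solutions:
 g(y) = C1 + C2*erfi(sqrt(3)*y/2)


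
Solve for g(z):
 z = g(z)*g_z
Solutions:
 g(z) = -sqrt(C1 + z^2)
 g(z) = sqrt(C1 + z^2)


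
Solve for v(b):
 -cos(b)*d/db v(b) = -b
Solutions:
 v(b) = C1 + Integral(b/cos(b), b)


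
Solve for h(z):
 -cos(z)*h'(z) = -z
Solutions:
 h(z) = C1 + Integral(z/cos(z), z)


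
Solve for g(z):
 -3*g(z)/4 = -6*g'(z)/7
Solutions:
 g(z) = C1*exp(7*z/8)


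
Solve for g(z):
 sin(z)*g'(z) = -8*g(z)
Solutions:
 g(z) = C1*(cos(z)^4 + 4*cos(z)^3 + 6*cos(z)^2 + 4*cos(z) + 1)/(cos(z)^4 - 4*cos(z)^3 + 6*cos(z)^2 - 4*cos(z) + 1)


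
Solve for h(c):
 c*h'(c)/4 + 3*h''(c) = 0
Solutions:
 h(c) = C1 + C2*erf(sqrt(6)*c/12)


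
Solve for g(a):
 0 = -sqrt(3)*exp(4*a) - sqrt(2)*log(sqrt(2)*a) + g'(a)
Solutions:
 g(a) = C1 + sqrt(2)*a*log(a) + sqrt(2)*a*(-1 + log(2)/2) + sqrt(3)*exp(4*a)/4


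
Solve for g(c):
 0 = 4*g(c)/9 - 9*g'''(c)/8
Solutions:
 g(c) = C3*exp(2*6^(2/3)*c/9) + (C1*sin(2^(2/3)*3^(1/6)*c/3) + C2*cos(2^(2/3)*3^(1/6)*c/3))*exp(-6^(2/3)*c/9)


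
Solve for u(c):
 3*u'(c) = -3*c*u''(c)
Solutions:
 u(c) = C1 + C2*log(c)


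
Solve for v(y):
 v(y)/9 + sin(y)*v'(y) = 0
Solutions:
 v(y) = C1*(cos(y) + 1)^(1/18)/(cos(y) - 1)^(1/18)


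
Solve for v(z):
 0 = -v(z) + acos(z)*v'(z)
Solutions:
 v(z) = C1*exp(Integral(1/acos(z), z))


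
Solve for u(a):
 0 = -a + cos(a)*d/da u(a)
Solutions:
 u(a) = C1 + Integral(a/cos(a), a)


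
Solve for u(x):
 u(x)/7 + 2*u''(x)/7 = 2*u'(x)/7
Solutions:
 u(x) = (C1*sin(x/2) + C2*cos(x/2))*exp(x/2)


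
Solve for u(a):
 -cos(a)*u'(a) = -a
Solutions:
 u(a) = C1 + Integral(a/cos(a), a)


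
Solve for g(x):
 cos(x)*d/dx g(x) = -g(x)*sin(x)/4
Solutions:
 g(x) = C1*cos(x)^(1/4)


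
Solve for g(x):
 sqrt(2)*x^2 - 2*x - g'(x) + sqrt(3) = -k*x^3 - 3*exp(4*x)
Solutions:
 g(x) = C1 + k*x^4/4 + sqrt(2)*x^3/3 - x^2 + sqrt(3)*x + 3*exp(4*x)/4


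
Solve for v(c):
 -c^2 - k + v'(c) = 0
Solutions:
 v(c) = C1 + c^3/3 + c*k


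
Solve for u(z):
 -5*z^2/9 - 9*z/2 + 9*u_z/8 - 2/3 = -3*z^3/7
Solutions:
 u(z) = C1 - 2*z^4/21 + 40*z^3/243 + 2*z^2 + 16*z/27


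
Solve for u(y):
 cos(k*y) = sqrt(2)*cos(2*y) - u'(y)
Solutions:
 u(y) = C1 + sqrt(2)*sin(2*y)/2 - sin(k*y)/k


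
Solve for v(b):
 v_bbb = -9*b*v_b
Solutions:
 v(b) = C1 + Integral(C2*airyai(-3^(2/3)*b) + C3*airybi(-3^(2/3)*b), b)


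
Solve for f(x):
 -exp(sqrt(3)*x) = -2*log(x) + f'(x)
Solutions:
 f(x) = C1 + 2*x*log(x) - 2*x - sqrt(3)*exp(sqrt(3)*x)/3


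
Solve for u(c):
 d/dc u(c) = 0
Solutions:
 u(c) = C1


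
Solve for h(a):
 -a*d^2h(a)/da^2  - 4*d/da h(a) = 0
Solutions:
 h(a) = C1 + C2/a^3


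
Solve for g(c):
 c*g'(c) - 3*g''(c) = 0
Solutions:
 g(c) = C1 + C2*erfi(sqrt(6)*c/6)


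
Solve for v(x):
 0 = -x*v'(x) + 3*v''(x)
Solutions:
 v(x) = C1 + C2*erfi(sqrt(6)*x/6)


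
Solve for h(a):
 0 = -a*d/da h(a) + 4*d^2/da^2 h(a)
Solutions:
 h(a) = C1 + C2*erfi(sqrt(2)*a/4)


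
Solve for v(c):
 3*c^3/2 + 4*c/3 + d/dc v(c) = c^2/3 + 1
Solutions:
 v(c) = C1 - 3*c^4/8 + c^3/9 - 2*c^2/3 + c


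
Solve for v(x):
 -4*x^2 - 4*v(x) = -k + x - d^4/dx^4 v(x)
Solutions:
 v(x) = C1*exp(-sqrt(2)*x) + C2*exp(sqrt(2)*x) + C3*sin(sqrt(2)*x) + C4*cos(sqrt(2)*x) + k/4 - x^2 - x/4


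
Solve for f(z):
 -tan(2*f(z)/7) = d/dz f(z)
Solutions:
 f(z) = -7*asin(C1*exp(-2*z/7))/2 + 7*pi/2
 f(z) = 7*asin(C1*exp(-2*z/7))/2


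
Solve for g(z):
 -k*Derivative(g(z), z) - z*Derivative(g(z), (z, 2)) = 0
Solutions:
 g(z) = C1 + z^(1 - re(k))*(C2*sin(log(z)*Abs(im(k))) + C3*cos(log(z)*im(k)))


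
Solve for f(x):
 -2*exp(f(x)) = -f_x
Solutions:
 f(x) = log(-1/(C1 + 2*x))


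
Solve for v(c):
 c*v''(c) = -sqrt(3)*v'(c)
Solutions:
 v(c) = C1 + C2*c^(1 - sqrt(3))


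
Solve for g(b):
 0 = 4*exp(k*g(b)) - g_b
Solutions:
 g(b) = Piecewise((log(-1/(C1*k + 4*b*k))/k, Ne(k, 0)), (nan, True))
 g(b) = Piecewise((C1 + 4*b, Eq(k, 0)), (nan, True))


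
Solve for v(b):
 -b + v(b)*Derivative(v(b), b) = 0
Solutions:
 v(b) = -sqrt(C1 + b^2)
 v(b) = sqrt(C1 + b^2)


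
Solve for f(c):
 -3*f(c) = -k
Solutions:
 f(c) = k/3


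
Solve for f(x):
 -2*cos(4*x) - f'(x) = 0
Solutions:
 f(x) = C1 - sin(4*x)/2


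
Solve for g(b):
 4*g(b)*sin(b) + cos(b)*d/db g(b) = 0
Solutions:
 g(b) = C1*cos(b)^4


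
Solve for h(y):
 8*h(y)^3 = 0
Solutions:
 h(y) = 0


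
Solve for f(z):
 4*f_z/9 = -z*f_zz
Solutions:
 f(z) = C1 + C2*z^(5/9)


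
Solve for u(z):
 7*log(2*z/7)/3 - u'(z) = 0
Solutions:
 u(z) = C1 + 7*z*log(z)/3 - 7*z*log(7)/3 - 7*z/3 + 7*z*log(2)/3


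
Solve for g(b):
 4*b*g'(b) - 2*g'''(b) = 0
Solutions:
 g(b) = C1 + Integral(C2*airyai(2^(1/3)*b) + C3*airybi(2^(1/3)*b), b)


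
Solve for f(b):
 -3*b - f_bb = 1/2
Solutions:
 f(b) = C1 + C2*b - b^3/2 - b^2/4


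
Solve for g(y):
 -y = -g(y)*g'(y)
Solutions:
 g(y) = -sqrt(C1 + y^2)
 g(y) = sqrt(C1 + y^2)


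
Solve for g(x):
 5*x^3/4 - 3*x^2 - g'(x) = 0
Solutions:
 g(x) = C1 + 5*x^4/16 - x^3


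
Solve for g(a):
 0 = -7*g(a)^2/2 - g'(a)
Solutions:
 g(a) = 2/(C1 + 7*a)


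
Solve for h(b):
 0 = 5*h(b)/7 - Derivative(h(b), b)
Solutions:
 h(b) = C1*exp(5*b/7)


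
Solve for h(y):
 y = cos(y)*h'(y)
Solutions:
 h(y) = C1 + Integral(y/cos(y), y)


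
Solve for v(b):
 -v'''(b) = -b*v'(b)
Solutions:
 v(b) = C1 + Integral(C2*airyai(b) + C3*airybi(b), b)


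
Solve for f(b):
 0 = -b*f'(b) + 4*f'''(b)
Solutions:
 f(b) = C1 + Integral(C2*airyai(2^(1/3)*b/2) + C3*airybi(2^(1/3)*b/2), b)


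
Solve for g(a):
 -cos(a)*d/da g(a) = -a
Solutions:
 g(a) = C1 + Integral(a/cos(a), a)


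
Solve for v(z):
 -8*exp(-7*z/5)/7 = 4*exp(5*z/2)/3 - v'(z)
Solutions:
 v(z) = C1 + 8*exp(5*z/2)/15 - 40*exp(-7*z/5)/49


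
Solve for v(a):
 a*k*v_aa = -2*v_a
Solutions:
 v(a) = C1 + a^(((re(k) - 2)*re(k) + im(k)^2)/(re(k)^2 + im(k)^2))*(C2*sin(2*log(a)*Abs(im(k))/(re(k)^2 + im(k)^2)) + C3*cos(2*log(a)*im(k)/(re(k)^2 + im(k)^2)))


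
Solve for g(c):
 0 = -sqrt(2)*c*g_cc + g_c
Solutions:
 g(c) = C1 + C2*c^(sqrt(2)/2 + 1)


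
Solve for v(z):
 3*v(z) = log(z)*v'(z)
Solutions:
 v(z) = C1*exp(3*li(z))


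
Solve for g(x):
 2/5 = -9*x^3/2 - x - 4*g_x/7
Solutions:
 g(x) = C1 - 63*x^4/32 - 7*x^2/8 - 7*x/10


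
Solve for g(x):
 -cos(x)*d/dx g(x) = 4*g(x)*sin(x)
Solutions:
 g(x) = C1*cos(x)^4


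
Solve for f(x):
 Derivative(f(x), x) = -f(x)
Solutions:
 f(x) = C1*exp(-x)


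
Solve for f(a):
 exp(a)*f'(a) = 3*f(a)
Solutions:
 f(a) = C1*exp(-3*exp(-a))


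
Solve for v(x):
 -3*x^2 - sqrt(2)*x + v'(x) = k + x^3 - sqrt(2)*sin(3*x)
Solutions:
 v(x) = C1 + k*x + x^4/4 + x^3 + sqrt(2)*x^2/2 + sqrt(2)*cos(3*x)/3


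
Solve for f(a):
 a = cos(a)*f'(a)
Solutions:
 f(a) = C1 + Integral(a/cos(a), a)


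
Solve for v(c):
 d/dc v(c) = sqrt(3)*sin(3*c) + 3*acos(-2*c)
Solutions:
 v(c) = C1 + 3*c*acos(-2*c) + 3*sqrt(1 - 4*c^2)/2 - sqrt(3)*cos(3*c)/3


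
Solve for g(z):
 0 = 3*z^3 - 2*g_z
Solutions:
 g(z) = C1 + 3*z^4/8


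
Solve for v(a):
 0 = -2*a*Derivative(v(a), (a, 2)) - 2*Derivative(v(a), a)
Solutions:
 v(a) = C1 + C2*log(a)


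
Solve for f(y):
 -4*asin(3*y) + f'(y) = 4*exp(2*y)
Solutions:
 f(y) = C1 + 4*y*asin(3*y) + 4*sqrt(1 - 9*y^2)/3 + 2*exp(2*y)


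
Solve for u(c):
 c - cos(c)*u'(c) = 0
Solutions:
 u(c) = C1 + Integral(c/cos(c), c)


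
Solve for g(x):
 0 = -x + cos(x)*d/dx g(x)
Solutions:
 g(x) = C1 + Integral(x/cos(x), x)


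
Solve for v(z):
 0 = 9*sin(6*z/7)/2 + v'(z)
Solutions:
 v(z) = C1 + 21*cos(6*z/7)/4


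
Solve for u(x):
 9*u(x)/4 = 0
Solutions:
 u(x) = 0


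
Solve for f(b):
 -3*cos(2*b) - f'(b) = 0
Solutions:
 f(b) = C1 - 3*sin(2*b)/2


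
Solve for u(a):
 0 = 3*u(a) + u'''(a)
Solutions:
 u(a) = C3*exp(-3^(1/3)*a) + (C1*sin(3^(5/6)*a/2) + C2*cos(3^(5/6)*a/2))*exp(3^(1/3)*a/2)


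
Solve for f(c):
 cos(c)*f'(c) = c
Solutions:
 f(c) = C1 + Integral(c/cos(c), c)


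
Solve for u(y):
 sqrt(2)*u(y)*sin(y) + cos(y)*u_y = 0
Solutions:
 u(y) = C1*cos(y)^(sqrt(2))


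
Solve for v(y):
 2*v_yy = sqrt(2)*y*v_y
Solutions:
 v(y) = C1 + C2*erfi(2^(1/4)*y/2)


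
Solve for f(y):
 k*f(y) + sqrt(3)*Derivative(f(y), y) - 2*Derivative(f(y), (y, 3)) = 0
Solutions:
 f(y) = C1*exp(-2^(1/3)*y*(3^(2/3)*(-3*k + sqrt(9*k^2 - 2*sqrt(3)))^(1/3) + 2^(1/3)*3^(5/6)/(-3*k + sqrt(9*k^2 - 2*sqrt(3)))^(1/3))/6) + C2*exp(2^(1/3)*y*(3^(2/3)*(-3*k + sqrt(9*k^2 - 2*sqrt(3)))^(1/3)/12 - 3^(1/6)*I*(-3*k + sqrt(9*k^2 - 2*sqrt(3)))^(1/3)/4 - 2^(1/3)*sqrt(3)/((-3^(2/3) + 3*3^(1/6)*I)*(-3*k + sqrt(9*k^2 - 2*sqrt(3)))^(1/3)))) + C3*exp(2^(1/3)*y*(3^(2/3)*(-3*k + sqrt(9*k^2 - 2*sqrt(3)))^(1/3)/12 + 3^(1/6)*I*(-3*k + sqrt(9*k^2 - 2*sqrt(3)))^(1/3)/4 + 2^(1/3)*sqrt(3)/((3^(2/3) + 3*3^(1/6)*I)*(-3*k + sqrt(9*k^2 - 2*sqrt(3)))^(1/3))))


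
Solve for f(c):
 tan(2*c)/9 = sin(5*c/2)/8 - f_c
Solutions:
 f(c) = C1 + log(cos(2*c))/18 - cos(5*c/2)/20


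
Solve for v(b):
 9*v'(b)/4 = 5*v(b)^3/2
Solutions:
 v(b) = -3*sqrt(2)*sqrt(-1/(C1 + 10*b))/2
 v(b) = 3*sqrt(2)*sqrt(-1/(C1 + 10*b))/2


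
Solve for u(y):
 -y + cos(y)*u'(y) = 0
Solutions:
 u(y) = C1 + Integral(y/cos(y), y)


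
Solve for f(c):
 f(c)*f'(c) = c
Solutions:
 f(c) = -sqrt(C1 + c^2)
 f(c) = sqrt(C1 + c^2)


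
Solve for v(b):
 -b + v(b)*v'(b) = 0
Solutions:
 v(b) = -sqrt(C1 + b^2)
 v(b) = sqrt(C1 + b^2)


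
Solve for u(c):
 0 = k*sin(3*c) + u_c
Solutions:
 u(c) = C1 + k*cos(3*c)/3


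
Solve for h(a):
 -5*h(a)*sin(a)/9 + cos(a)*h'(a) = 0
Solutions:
 h(a) = C1/cos(a)^(5/9)


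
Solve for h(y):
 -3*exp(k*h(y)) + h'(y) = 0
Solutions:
 h(y) = Piecewise((log(-1/(C1*k + 3*k*y))/k, Ne(k, 0)), (nan, True))
 h(y) = Piecewise((C1 + 3*y, Eq(k, 0)), (nan, True))


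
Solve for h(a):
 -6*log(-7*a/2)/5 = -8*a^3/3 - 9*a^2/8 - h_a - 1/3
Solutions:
 h(a) = C1 - 2*a^4/3 - 3*a^3/8 + 6*a*log(-a)/5 + a*(-23 - 18*log(2) + 18*log(7))/15


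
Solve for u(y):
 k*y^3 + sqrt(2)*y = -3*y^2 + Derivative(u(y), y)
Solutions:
 u(y) = C1 + k*y^4/4 + y^3 + sqrt(2)*y^2/2


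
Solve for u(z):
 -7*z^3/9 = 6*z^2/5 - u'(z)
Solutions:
 u(z) = C1 + 7*z^4/36 + 2*z^3/5


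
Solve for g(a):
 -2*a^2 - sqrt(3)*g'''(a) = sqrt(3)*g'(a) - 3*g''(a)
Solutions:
 g(a) = C1 - 2*sqrt(3)*a^3/9 - 2*a^2 - 8*sqrt(3)*a/3 + (C2*sin(a/2) + C3*cos(a/2))*exp(sqrt(3)*a/2)


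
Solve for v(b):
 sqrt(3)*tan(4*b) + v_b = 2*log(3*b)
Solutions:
 v(b) = C1 + 2*b*log(b) - 2*b + 2*b*log(3) + sqrt(3)*log(cos(4*b))/4


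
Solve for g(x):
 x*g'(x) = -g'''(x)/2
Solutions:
 g(x) = C1 + Integral(C2*airyai(-2^(1/3)*x) + C3*airybi(-2^(1/3)*x), x)


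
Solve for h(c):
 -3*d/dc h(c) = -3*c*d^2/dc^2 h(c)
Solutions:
 h(c) = C1 + C2*c^2


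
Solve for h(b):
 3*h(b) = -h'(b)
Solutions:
 h(b) = C1*exp(-3*b)


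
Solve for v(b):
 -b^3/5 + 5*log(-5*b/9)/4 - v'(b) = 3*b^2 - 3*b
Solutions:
 v(b) = C1 - b^4/20 - b^3 + 3*b^2/2 + 5*b*log(-b)/4 + 5*b*(-2*log(3) - 1 + log(5))/4


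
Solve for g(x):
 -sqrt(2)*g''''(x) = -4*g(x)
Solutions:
 g(x) = C1*exp(-2^(3/8)*x) + C2*exp(2^(3/8)*x) + C3*sin(2^(3/8)*x) + C4*cos(2^(3/8)*x)


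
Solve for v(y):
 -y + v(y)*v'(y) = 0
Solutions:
 v(y) = -sqrt(C1 + y^2)
 v(y) = sqrt(C1 + y^2)


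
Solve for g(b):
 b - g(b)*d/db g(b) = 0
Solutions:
 g(b) = -sqrt(C1 + b^2)
 g(b) = sqrt(C1 + b^2)


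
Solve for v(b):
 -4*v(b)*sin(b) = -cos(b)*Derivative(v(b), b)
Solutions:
 v(b) = C1/cos(b)^4


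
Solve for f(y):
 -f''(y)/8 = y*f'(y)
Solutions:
 f(y) = C1 + C2*erf(2*y)


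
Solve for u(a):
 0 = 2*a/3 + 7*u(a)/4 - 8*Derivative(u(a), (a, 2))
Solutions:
 u(a) = C1*exp(-sqrt(14)*a/8) + C2*exp(sqrt(14)*a/8) - 8*a/21


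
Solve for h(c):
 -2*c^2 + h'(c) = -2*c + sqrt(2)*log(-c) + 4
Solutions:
 h(c) = C1 + 2*c^3/3 - c^2 + sqrt(2)*c*log(-c) + c*(4 - sqrt(2))


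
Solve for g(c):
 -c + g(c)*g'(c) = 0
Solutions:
 g(c) = -sqrt(C1 + c^2)
 g(c) = sqrt(C1 + c^2)


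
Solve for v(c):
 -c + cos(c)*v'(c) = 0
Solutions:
 v(c) = C1 + Integral(c/cos(c), c)


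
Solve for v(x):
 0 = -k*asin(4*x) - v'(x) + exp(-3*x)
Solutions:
 v(x) = C1 - k*x*asin(4*x) - k*sqrt(1 - 16*x^2)/4 - exp(-3*x)/3


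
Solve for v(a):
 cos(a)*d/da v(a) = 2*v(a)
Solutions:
 v(a) = C1*(sin(a) + 1)/(sin(a) - 1)


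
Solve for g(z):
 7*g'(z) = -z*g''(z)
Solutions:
 g(z) = C1 + C2/z^6


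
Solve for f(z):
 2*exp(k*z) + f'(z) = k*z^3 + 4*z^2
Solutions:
 f(z) = C1 + k*z^4/4 + 4*z^3/3 - 2*exp(k*z)/k


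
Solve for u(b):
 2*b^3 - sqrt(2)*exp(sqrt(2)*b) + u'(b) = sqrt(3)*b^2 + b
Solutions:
 u(b) = C1 - b^4/2 + sqrt(3)*b^3/3 + b^2/2 + exp(sqrt(2)*b)


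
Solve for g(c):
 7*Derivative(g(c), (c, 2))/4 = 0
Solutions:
 g(c) = C1 + C2*c


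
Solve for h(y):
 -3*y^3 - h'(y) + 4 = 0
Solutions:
 h(y) = C1 - 3*y^4/4 + 4*y


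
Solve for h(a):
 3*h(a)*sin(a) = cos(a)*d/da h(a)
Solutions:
 h(a) = C1/cos(a)^3


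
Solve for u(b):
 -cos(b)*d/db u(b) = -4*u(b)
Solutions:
 u(b) = C1*(sin(b)^2 + 2*sin(b) + 1)/(sin(b)^2 - 2*sin(b) + 1)


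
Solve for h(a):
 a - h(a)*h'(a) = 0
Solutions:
 h(a) = -sqrt(C1 + a^2)
 h(a) = sqrt(C1 + a^2)


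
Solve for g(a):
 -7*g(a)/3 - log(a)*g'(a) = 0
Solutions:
 g(a) = C1*exp(-7*li(a)/3)


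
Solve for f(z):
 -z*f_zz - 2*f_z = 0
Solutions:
 f(z) = C1 + C2/z


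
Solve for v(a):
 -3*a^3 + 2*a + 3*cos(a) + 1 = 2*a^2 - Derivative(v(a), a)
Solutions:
 v(a) = C1 + 3*a^4/4 + 2*a^3/3 - a^2 - a - 3*sin(a)


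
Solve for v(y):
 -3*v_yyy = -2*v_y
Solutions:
 v(y) = C1 + C2*exp(-sqrt(6)*y/3) + C3*exp(sqrt(6)*y/3)


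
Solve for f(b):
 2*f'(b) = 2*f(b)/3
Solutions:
 f(b) = C1*exp(b/3)


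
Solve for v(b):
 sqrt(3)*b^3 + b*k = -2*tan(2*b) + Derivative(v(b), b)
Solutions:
 v(b) = C1 + sqrt(3)*b^4/4 + b^2*k/2 - log(cos(2*b))


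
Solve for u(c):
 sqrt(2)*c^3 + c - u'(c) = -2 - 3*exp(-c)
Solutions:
 u(c) = C1 + sqrt(2)*c^4/4 + c^2/2 + 2*c - 3*exp(-c)


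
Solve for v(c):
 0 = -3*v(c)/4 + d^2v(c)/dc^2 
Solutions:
 v(c) = C1*exp(-sqrt(3)*c/2) + C2*exp(sqrt(3)*c/2)


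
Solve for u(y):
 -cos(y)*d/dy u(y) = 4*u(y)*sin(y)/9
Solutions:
 u(y) = C1*cos(y)^(4/9)


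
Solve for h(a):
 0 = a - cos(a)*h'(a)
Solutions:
 h(a) = C1 + Integral(a/cos(a), a)


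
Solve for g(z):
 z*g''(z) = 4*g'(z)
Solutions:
 g(z) = C1 + C2*z^5


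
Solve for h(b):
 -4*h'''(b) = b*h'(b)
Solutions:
 h(b) = C1 + Integral(C2*airyai(-2^(1/3)*b/2) + C3*airybi(-2^(1/3)*b/2), b)


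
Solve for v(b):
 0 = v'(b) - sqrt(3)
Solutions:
 v(b) = C1 + sqrt(3)*b


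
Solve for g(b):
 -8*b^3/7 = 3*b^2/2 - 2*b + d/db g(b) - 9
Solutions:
 g(b) = C1 - 2*b^4/7 - b^3/2 + b^2 + 9*b


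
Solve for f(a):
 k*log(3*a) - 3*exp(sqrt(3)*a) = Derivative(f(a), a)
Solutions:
 f(a) = C1 + a*k*log(a) + a*k*(-1 + log(3)) - sqrt(3)*exp(sqrt(3)*a)


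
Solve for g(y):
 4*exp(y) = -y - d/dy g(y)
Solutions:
 g(y) = C1 - y^2/2 - 4*exp(y)


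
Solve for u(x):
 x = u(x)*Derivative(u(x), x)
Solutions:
 u(x) = -sqrt(C1 + x^2)
 u(x) = sqrt(C1 + x^2)


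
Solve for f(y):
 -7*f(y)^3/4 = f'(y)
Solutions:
 f(y) = -sqrt(2)*sqrt(-1/(C1 - 7*y))
 f(y) = sqrt(2)*sqrt(-1/(C1 - 7*y))


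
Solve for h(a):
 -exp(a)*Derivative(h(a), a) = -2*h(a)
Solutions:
 h(a) = C1*exp(-2*exp(-a))


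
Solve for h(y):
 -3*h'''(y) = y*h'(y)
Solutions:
 h(y) = C1 + Integral(C2*airyai(-3^(2/3)*y/3) + C3*airybi(-3^(2/3)*y/3), y)


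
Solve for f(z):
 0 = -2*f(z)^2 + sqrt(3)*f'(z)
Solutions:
 f(z) = -3/(C1 + 2*sqrt(3)*z)


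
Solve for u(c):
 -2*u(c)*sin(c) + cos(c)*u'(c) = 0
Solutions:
 u(c) = C1/cos(c)^2


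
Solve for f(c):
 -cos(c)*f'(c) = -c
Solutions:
 f(c) = C1 + Integral(c/cos(c), c)


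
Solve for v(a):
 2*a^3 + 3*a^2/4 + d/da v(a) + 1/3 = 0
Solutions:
 v(a) = C1 - a^4/2 - a^3/4 - a/3


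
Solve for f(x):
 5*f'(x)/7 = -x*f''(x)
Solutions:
 f(x) = C1 + C2*x^(2/7)


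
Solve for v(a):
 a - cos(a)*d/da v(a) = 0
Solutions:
 v(a) = C1 + Integral(a/cos(a), a)


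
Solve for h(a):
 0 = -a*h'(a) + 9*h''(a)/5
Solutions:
 h(a) = C1 + C2*erfi(sqrt(10)*a/6)


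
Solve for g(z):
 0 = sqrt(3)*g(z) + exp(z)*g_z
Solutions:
 g(z) = C1*exp(sqrt(3)*exp(-z))


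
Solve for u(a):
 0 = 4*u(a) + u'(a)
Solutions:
 u(a) = C1*exp(-4*a)


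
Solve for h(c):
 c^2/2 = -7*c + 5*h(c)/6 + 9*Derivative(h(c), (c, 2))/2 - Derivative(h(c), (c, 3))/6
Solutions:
 h(c) = C1*exp(c*(-2^(2/3)*(sqrt(14605) + 1463)^(1/3)/4 - 81*2^(1/3)/(2*(sqrt(14605) + 1463)^(1/3)) + 9))*sin(2^(1/3)*sqrt(3)*c*(-2^(1/3)*(sqrt(14605) + 1463)^(1/3) + 162/(sqrt(14605) + 1463)^(1/3))/4) + C2*exp(c*(-2^(2/3)*(sqrt(14605) + 1463)^(1/3)/4 - 81*2^(1/3)/(2*(sqrt(14605) + 1463)^(1/3)) + 9))*cos(2^(1/3)*sqrt(3)*c*(-2^(1/3)*(sqrt(14605) + 1463)^(1/3) + 162/(sqrt(14605) + 1463)^(1/3))/4) + C3*exp(c*(81*2^(1/3)/(sqrt(14605) + 1463)^(1/3) + 9 + 2^(2/3)*(sqrt(14605) + 1463)^(1/3)/2)) + 3*c^2/5 + 42*c/5 - 162/25


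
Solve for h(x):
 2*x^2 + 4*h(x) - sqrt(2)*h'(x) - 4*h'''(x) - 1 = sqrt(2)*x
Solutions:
 h(x) = C1*exp(3^(1/3)*x*(-(36 + sqrt(6)*sqrt(sqrt(2) + 216))^(1/3) + sqrt(2)*3^(1/3)/(36 + sqrt(6)*sqrt(sqrt(2) + 216))^(1/3))/12)*sin(3^(1/6)*x*(3*sqrt(2)/(36 + sqrt(6)*sqrt(sqrt(2) + 216))^(1/3) + 3^(2/3)*(36 + sqrt(6)*sqrt(sqrt(2) + 216))^(1/3))/12) + C2*exp(3^(1/3)*x*(-(36 + sqrt(6)*sqrt(sqrt(2) + 216))^(1/3) + sqrt(2)*3^(1/3)/(36 + sqrt(6)*sqrt(sqrt(2) + 216))^(1/3))/12)*cos(3^(1/6)*x*(3*sqrt(2)/(36 + sqrt(6)*sqrt(sqrt(2) + 216))^(1/3) + 3^(2/3)*(36 + sqrt(6)*sqrt(sqrt(2) + 216))^(1/3))/12) + C3*exp(-3^(1/3)*x*(-(36 + sqrt(6)*sqrt(sqrt(2) + 216))^(1/3) + sqrt(2)*3^(1/3)/(36 + sqrt(6)*sqrt(sqrt(2) + 216))^(1/3))/6) - x^2/2 + 1/4


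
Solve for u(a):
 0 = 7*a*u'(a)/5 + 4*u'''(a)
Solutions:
 u(a) = C1 + Integral(C2*airyai(-350^(1/3)*a/10) + C3*airybi(-350^(1/3)*a/10), a)


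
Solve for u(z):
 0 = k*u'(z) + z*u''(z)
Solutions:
 u(z) = C1 + z^(1 - re(k))*(C2*sin(log(z)*Abs(im(k))) + C3*cos(log(z)*im(k)))


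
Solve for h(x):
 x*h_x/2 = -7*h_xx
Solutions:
 h(x) = C1 + C2*erf(sqrt(7)*x/14)


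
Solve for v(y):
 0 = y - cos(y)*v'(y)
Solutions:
 v(y) = C1 + Integral(y/cos(y), y)


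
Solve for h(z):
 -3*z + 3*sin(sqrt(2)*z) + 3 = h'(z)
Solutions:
 h(z) = C1 - 3*z^2/2 + 3*z - 3*sqrt(2)*cos(sqrt(2)*z)/2


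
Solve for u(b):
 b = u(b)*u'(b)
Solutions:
 u(b) = -sqrt(C1 + b^2)
 u(b) = sqrt(C1 + b^2)


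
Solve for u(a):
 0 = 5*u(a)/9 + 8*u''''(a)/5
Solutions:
 u(a) = (C1*sin(sqrt(15)*2^(3/4)*a/12) + C2*cos(sqrt(15)*2^(3/4)*a/12))*exp(-sqrt(15)*2^(3/4)*a/12) + (C3*sin(sqrt(15)*2^(3/4)*a/12) + C4*cos(sqrt(15)*2^(3/4)*a/12))*exp(sqrt(15)*2^(3/4)*a/12)


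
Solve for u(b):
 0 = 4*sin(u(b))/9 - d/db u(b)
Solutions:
 -4*b/9 + log(cos(u(b)) - 1)/2 - log(cos(u(b)) + 1)/2 = C1


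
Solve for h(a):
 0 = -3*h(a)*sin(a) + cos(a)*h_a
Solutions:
 h(a) = C1/cos(a)^3


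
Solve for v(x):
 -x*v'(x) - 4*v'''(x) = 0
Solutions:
 v(x) = C1 + Integral(C2*airyai(-2^(1/3)*x/2) + C3*airybi(-2^(1/3)*x/2), x)


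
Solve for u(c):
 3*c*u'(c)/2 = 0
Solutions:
 u(c) = C1


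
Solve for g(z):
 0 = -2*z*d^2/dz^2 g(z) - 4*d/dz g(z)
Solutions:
 g(z) = C1 + C2/z


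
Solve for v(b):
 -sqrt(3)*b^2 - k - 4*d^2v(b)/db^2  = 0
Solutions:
 v(b) = C1 + C2*b - sqrt(3)*b^4/48 - b^2*k/8


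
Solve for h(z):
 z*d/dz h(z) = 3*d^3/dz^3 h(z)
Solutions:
 h(z) = C1 + Integral(C2*airyai(3^(2/3)*z/3) + C3*airybi(3^(2/3)*z/3), z)


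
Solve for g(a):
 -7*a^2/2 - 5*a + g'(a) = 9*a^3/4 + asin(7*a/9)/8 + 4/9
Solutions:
 g(a) = C1 + 9*a^4/16 + 7*a^3/6 + 5*a^2/2 + a*asin(7*a/9)/8 + 4*a/9 + sqrt(81 - 49*a^2)/56


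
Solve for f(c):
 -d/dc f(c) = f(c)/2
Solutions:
 f(c) = C1*exp(-c/2)


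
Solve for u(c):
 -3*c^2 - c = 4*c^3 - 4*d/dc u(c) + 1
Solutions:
 u(c) = C1 + c^4/4 + c^3/4 + c^2/8 + c/4


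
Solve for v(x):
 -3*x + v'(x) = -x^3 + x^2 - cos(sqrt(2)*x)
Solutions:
 v(x) = C1 - x^4/4 + x^3/3 + 3*x^2/2 - sqrt(2)*sin(sqrt(2)*x)/2


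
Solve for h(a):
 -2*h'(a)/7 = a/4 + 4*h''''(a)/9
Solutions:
 h(a) = C1 + C4*exp(-42^(2/3)*a/14) - 7*a^2/16 + (C2*sin(3*14^(2/3)*3^(1/6)*a/28) + C3*cos(3*14^(2/3)*3^(1/6)*a/28))*exp(42^(2/3)*a/28)


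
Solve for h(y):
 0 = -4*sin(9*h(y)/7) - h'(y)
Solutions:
 4*y + 7*log(cos(9*h(y)/7) - 1)/18 - 7*log(cos(9*h(y)/7) + 1)/18 = C1


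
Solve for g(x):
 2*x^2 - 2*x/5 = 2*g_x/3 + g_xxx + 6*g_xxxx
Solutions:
 g(x) = C1 + C2*exp(x*(-2 + (18*sqrt(326) + 325)^(-1/3) + (18*sqrt(326) + 325)^(1/3))/36)*sin(sqrt(3)*x*(-(18*sqrt(326) + 325)^(1/3) + (18*sqrt(326) + 325)^(-1/3))/36) + C3*exp(x*(-2 + (18*sqrt(326) + 325)^(-1/3) + (18*sqrt(326) + 325)^(1/3))/36)*cos(sqrt(3)*x*(-(18*sqrt(326) + 325)^(1/3) + (18*sqrt(326) + 325)^(-1/3))/36) + C4*exp(-x*((18*sqrt(326) + 325)^(-1/3) + 1 + (18*sqrt(326) + 325)^(1/3))/18) + x^3 - 3*x^2/10 - 9*x


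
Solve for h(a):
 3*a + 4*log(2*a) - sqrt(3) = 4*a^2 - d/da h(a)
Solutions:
 h(a) = C1 + 4*a^3/3 - 3*a^2/2 - 4*a*log(a) - a*log(16) + sqrt(3)*a + 4*a


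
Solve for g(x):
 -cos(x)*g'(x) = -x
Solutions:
 g(x) = C1 + Integral(x/cos(x), x)


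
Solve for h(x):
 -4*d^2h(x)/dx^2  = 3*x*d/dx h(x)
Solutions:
 h(x) = C1 + C2*erf(sqrt(6)*x/4)


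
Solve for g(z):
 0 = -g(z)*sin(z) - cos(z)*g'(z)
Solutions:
 g(z) = C1*cos(z)


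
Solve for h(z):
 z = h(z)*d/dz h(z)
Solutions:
 h(z) = -sqrt(C1 + z^2)
 h(z) = sqrt(C1 + z^2)


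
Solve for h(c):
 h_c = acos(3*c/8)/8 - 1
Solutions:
 h(c) = C1 + c*acos(3*c/8)/8 - c - sqrt(64 - 9*c^2)/24


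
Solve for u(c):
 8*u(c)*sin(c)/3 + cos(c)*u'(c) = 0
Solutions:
 u(c) = C1*cos(c)^(8/3)


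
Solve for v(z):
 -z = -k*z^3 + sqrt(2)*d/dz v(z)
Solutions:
 v(z) = C1 + sqrt(2)*k*z^4/8 - sqrt(2)*z^2/4


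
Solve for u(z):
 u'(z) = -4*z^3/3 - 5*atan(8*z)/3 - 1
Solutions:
 u(z) = C1 - z^4/3 - 5*z*atan(8*z)/3 - z + 5*log(64*z^2 + 1)/48


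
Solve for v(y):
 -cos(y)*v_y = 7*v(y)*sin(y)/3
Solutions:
 v(y) = C1*cos(y)^(7/3)


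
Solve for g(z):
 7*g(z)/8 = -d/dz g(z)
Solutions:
 g(z) = C1*exp(-7*z/8)


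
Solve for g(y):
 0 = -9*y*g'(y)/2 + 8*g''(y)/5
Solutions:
 g(y) = C1 + C2*erfi(3*sqrt(10)*y/8)


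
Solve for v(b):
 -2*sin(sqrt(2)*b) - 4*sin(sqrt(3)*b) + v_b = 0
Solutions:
 v(b) = C1 - sqrt(2)*cos(sqrt(2)*b) - 4*sqrt(3)*cos(sqrt(3)*b)/3


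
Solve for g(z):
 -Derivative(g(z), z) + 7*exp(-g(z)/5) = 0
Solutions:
 g(z) = 5*log(C1 + 7*z/5)


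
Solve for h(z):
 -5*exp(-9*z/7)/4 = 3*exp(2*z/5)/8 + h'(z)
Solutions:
 h(z) = C1 - 15*exp(2*z/5)/16 + 35*exp(-9*z/7)/36


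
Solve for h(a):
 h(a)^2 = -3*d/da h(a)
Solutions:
 h(a) = 3/(C1 + a)


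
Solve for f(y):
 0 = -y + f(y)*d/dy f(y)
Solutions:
 f(y) = -sqrt(C1 + y^2)
 f(y) = sqrt(C1 + y^2)


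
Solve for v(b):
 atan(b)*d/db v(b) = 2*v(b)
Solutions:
 v(b) = C1*exp(2*Integral(1/atan(b), b))


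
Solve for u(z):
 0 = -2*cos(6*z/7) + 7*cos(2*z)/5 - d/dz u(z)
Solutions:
 u(z) = C1 - 7*sin(6*z/7)/3 + 7*sin(2*z)/10


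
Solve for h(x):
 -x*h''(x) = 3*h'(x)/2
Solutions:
 h(x) = C1 + C2/sqrt(x)


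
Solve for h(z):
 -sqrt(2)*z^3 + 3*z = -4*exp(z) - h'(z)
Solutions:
 h(z) = C1 + sqrt(2)*z^4/4 - 3*z^2/2 - 4*exp(z)


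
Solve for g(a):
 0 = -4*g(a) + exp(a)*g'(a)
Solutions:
 g(a) = C1*exp(-4*exp(-a))


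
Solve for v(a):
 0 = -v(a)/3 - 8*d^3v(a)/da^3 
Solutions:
 v(a) = C3*exp(-3^(2/3)*a/6) + (C1*sin(3^(1/6)*a/4) + C2*cos(3^(1/6)*a/4))*exp(3^(2/3)*a/12)


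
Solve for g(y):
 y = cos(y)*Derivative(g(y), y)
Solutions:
 g(y) = C1 + Integral(y/cos(y), y)


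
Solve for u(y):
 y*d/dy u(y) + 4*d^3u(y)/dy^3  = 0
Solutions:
 u(y) = C1 + Integral(C2*airyai(-2^(1/3)*y/2) + C3*airybi(-2^(1/3)*y/2), y)


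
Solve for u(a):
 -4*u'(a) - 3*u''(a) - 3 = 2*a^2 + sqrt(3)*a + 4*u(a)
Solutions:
 u(a) = -a^2/2 - sqrt(3)*a/4 + a + (C1*sin(2*sqrt(2)*a/3) + C2*cos(2*sqrt(2)*a/3))*exp(-2*a/3) - 1 + sqrt(3)/4


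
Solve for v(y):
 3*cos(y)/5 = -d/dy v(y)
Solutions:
 v(y) = C1 - 3*sin(y)/5


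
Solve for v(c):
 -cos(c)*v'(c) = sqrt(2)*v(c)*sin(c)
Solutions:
 v(c) = C1*cos(c)^(sqrt(2))


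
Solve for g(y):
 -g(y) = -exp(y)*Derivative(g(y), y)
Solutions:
 g(y) = C1*exp(-exp(-y))


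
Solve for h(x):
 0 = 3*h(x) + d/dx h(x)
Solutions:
 h(x) = C1*exp(-3*x)


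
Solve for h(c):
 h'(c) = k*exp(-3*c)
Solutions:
 h(c) = C1 - k*exp(-3*c)/3


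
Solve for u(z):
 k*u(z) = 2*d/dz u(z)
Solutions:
 u(z) = C1*exp(k*z/2)


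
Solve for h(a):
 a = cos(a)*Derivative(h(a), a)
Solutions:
 h(a) = C1 + Integral(a/cos(a), a)


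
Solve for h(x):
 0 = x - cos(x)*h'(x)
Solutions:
 h(x) = C1 + Integral(x/cos(x), x)


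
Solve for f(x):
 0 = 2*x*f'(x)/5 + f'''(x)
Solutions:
 f(x) = C1 + Integral(C2*airyai(-2^(1/3)*5^(2/3)*x/5) + C3*airybi(-2^(1/3)*5^(2/3)*x/5), x)
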